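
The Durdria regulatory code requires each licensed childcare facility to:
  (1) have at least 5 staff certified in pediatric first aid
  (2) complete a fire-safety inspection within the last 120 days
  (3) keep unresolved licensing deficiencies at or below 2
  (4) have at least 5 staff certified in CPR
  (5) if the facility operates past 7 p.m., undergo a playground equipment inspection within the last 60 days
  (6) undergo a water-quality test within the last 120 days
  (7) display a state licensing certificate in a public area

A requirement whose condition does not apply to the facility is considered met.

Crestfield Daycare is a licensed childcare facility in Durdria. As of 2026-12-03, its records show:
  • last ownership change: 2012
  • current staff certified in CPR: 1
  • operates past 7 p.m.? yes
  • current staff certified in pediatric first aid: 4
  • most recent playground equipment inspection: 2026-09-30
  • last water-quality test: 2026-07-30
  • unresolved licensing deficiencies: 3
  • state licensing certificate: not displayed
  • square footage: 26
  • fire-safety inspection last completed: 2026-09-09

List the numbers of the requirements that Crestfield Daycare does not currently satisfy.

1, 3, 4, 5, 6, 7

1. staff certified in pediatric first aid 4 < 5 → not met
2. fire-safety inspection 85 days ago vs limit 120 → met
3. unresolved licensing deficiencies 3 > 2 → not met
4. staff certified in CPR 1 < 5 → not met
5. condition 'operates past 7 p.m.' holds; playground equipment inspection 64 days ago vs limit 60 → not met
6. water-quality test 126 days ago vs limit 120 → not met
7. state licensing certificate absent → not met
Not met: 1, 3, 4, 5, 6, 7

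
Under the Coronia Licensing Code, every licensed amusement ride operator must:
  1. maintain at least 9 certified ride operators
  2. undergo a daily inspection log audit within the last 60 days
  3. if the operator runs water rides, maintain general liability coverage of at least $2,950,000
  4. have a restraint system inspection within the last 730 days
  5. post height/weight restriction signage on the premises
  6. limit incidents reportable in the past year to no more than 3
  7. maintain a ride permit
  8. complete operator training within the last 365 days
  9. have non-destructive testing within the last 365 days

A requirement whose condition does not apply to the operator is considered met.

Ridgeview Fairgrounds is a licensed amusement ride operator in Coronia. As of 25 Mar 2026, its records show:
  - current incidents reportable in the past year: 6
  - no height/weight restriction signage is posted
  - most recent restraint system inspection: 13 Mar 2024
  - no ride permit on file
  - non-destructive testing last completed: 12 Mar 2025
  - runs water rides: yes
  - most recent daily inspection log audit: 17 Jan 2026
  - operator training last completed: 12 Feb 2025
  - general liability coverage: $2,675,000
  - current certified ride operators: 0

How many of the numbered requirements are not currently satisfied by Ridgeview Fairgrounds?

1. certified ride operators 0 < 9 → not met
2. daily inspection log audit 67 days ago vs limit 60 → not met
3. condition 'runs water rides' holds; general liability coverage $2,675,000 < $2,950,000 → not met
4. restraint system inspection 742 days ago vs limit 730 → not met
5. height/weight restriction signage absent → not met
6. incidents reportable in the past year 6 > 3 → not met
7. ride permit absent → not met
8. operator training 406 days ago vs limit 365 → not met
9. non-destructive testing 378 days ago vs limit 365 → not met
Not met: 9 of 9

9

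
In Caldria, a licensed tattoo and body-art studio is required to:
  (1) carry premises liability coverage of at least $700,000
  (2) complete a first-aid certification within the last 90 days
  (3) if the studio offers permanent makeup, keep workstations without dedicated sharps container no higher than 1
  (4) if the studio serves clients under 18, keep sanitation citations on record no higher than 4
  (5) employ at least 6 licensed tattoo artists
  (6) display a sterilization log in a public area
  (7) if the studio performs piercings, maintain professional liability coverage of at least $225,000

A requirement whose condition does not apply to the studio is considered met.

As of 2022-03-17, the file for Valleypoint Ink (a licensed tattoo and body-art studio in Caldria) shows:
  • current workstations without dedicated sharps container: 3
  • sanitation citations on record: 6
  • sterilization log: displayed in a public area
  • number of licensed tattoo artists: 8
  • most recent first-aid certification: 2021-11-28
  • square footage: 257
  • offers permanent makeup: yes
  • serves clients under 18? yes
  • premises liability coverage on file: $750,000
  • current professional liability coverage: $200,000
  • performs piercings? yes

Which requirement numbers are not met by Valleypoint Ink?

2, 3, 4, 7

1. premises liability coverage $750,000 ≥ $700,000 → met
2. first-aid certification 109 days ago vs limit 90 → not met
3. condition 'offers permanent makeup' holds; workstations without dedicated sharps container 3 > 1 → not met
4. condition 'serves clients under 18' holds; sanitation citations on record 6 > 4 → not met
5. licensed tattoo artists 8 ≥ 6 → met
6. sterilization log present → met
7. condition 'performs piercings' holds; professional liability coverage $200,000 < $225,000 → not met
Not met: 2, 3, 4, 7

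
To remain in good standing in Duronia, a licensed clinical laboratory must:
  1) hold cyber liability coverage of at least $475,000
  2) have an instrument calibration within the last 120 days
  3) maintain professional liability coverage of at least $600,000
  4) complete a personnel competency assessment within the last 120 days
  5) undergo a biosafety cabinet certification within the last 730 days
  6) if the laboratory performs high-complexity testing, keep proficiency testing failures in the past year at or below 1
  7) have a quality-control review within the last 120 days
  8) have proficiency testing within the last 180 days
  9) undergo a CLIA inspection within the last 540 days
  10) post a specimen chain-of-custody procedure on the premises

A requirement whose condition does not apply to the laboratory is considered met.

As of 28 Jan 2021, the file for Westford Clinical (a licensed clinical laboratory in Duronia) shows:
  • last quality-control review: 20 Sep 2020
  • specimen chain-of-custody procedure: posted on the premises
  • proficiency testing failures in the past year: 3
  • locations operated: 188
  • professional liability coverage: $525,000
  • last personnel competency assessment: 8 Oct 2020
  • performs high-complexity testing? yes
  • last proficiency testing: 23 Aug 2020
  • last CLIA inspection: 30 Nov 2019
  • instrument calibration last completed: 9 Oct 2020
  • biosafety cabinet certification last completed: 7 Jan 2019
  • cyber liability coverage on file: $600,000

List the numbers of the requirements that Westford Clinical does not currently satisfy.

1. cyber liability coverage $600,000 ≥ $475,000 → met
2. instrument calibration 111 days ago vs limit 120 → met
3. professional liability coverage $525,000 < $600,000 → not met
4. personnel competency assessment 112 days ago vs limit 120 → met
5. biosafety cabinet certification 752 days ago vs limit 730 → not met
6. condition 'performs high-complexity testing' holds; proficiency testing failures in the past year 3 > 1 → not met
7. quality-control review 130 days ago vs limit 120 → not met
8. proficiency testing 158 days ago vs limit 180 → met
9. CLIA inspection 425 days ago vs limit 540 → met
10. specimen chain-of-custody procedure present → met
Not met: 3, 5, 6, 7

3, 5, 6, 7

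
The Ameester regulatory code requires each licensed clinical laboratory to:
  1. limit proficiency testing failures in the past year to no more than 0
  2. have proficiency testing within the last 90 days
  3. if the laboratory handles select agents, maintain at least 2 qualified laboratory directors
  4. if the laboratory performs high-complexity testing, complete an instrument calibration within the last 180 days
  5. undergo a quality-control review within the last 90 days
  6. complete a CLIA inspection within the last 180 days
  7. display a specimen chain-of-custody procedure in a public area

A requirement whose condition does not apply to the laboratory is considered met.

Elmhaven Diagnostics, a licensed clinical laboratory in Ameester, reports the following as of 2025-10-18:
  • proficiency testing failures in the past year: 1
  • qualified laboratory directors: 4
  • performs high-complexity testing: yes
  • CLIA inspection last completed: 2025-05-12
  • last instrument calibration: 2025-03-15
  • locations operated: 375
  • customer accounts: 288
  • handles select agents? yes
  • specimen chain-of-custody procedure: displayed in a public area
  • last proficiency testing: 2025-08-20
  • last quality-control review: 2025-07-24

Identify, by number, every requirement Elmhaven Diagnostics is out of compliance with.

1. proficiency testing failures in the past year 1 > 0 → not met
2. proficiency testing 59 days ago vs limit 90 → met
3. condition 'handles select agents' holds; qualified laboratory directors 4 ≥ 2 → met
4. condition 'performs high-complexity testing' holds; instrument calibration 217 days ago vs limit 180 → not met
5. quality-control review 86 days ago vs limit 90 → met
6. CLIA inspection 159 days ago vs limit 180 → met
7. specimen chain-of-custody procedure present → met
Not met: 1, 4

1, 4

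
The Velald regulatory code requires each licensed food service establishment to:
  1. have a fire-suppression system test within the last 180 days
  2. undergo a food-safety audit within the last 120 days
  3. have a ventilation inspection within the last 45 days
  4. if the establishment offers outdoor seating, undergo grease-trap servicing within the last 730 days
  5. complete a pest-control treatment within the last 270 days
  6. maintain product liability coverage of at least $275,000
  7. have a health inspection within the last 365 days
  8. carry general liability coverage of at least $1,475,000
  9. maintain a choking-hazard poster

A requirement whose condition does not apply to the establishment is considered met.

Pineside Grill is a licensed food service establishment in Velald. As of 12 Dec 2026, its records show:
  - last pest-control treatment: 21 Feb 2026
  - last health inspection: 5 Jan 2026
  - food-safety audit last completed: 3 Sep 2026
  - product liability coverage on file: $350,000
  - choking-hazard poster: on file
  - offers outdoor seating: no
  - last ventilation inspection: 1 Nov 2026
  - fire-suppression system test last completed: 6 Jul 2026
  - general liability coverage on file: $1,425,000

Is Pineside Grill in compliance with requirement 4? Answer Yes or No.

4. condition 'offers outdoor seating' does not hold → requirement n/a → met

Yes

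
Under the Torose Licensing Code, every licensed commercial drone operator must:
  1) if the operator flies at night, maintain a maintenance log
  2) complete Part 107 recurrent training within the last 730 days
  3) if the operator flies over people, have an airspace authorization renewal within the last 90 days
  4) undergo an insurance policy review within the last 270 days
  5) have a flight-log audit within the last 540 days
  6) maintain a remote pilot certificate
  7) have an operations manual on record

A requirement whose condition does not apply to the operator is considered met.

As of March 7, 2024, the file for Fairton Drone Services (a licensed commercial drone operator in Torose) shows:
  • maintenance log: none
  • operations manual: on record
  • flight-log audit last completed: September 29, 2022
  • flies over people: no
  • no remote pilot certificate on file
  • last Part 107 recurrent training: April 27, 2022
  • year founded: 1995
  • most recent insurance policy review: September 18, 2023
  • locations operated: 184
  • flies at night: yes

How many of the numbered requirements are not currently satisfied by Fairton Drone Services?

1. condition 'flies at night' holds; maintenance log absent → not met
2. Part 107 recurrent training 680 days ago vs limit 730 → met
3. condition 'flies over people' does not hold → requirement n/a → met
4. insurance policy review 171 days ago vs limit 270 → met
5. flight-log audit 525 days ago vs limit 540 → met
6. remote pilot certificate absent → not met
7. operations manual present → met
Not met: 2 of 7

2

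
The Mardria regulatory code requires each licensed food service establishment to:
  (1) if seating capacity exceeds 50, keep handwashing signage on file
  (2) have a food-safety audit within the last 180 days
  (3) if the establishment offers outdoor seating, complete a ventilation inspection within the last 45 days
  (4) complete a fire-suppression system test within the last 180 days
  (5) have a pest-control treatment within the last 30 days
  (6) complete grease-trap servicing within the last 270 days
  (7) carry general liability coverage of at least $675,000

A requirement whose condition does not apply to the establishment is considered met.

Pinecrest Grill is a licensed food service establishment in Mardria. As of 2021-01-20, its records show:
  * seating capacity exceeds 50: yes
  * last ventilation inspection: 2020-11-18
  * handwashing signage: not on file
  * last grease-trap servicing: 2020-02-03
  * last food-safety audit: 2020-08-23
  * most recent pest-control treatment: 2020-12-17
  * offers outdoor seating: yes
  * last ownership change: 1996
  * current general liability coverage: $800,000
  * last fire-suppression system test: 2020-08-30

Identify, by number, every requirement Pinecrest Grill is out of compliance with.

1. condition 'seating capacity exceeds 50' holds; handwashing signage absent → not met
2. food-safety audit 150 days ago vs limit 180 → met
3. condition 'offers outdoor seating' holds; ventilation inspection 63 days ago vs limit 45 → not met
4. fire-suppression system test 143 days ago vs limit 180 → met
5. pest-control treatment 34 days ago vs limit 30 → not met
6. grease-trap servicing 352 days ago vs limit 270 → not met
7. general liability coverage $800,000 ≥ $675,000 → met
Not met: 1, 3, 5, 6

1, 3, 5, 6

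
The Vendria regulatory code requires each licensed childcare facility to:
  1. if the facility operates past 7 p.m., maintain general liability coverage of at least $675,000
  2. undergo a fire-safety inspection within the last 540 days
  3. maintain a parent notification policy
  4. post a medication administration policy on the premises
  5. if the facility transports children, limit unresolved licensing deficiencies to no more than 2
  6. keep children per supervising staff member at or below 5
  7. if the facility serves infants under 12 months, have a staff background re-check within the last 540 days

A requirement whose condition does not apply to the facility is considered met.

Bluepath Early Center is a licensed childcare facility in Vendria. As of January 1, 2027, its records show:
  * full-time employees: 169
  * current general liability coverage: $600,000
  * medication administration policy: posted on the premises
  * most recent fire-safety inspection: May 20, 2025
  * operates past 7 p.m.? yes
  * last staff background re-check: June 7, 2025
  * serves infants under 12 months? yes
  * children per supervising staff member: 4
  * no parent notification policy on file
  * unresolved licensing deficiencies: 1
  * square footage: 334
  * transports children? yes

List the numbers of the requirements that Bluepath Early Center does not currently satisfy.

1. condition 'operates past 7 p.m.' holds; general liability coverage $600,000 < $675,000 → not met
2. fire-safety inspection 591 days ago vs limit 540 → not met
3. parent notification policy absent → not met
4. medication administration policy present → met
5. condition 'transports children' holds; unresolved licensing deficiencies 1 ≤ 2 → met
6. children per supervising staff member 4 ≤ 5 → met
7. condition 'serves infants under 12 months' holds; staff background re-check 573 days ago vs limit 540 → not met
Not met: 1, 2, 3, 7

1, 2, 3, 7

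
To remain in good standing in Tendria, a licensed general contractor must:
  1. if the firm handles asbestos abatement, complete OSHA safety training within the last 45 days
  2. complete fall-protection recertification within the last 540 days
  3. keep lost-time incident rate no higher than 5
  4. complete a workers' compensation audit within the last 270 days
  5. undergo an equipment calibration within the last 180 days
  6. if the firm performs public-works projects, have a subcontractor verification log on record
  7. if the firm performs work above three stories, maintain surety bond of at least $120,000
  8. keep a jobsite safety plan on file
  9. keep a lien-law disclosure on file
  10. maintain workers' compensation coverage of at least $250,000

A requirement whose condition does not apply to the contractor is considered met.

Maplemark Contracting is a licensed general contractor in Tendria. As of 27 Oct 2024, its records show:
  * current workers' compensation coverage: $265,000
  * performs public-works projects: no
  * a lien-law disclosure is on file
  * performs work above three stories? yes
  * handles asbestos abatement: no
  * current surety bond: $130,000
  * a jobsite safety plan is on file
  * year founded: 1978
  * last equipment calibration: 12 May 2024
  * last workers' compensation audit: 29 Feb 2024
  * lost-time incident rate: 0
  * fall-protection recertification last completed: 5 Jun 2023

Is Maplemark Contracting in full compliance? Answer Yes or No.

Yes

1. condition 'handles asbestos abatement' does not hold → requirement n/a → met
2. fall-protection recertification 510 days ago vs limit 540 → met
3. lost-time incident rate 0 ≤ 5 → met
4. workers' compensation audit 241 days ago vs limit 270 → met
5. equipment calibration 168 days ago vs limit 180 → met
6. condition 'performs public-works projects' does not hold → requirement n/a → met
7. condition 'performs work above three stories' holds; surety bond $130,000 ≥ $120,000 → met
8. jobsite safety plan present → met
9. lien-law disclosure present → met
10. workers' compensation coverage $265,000 ≥ $250,000 → met
All met.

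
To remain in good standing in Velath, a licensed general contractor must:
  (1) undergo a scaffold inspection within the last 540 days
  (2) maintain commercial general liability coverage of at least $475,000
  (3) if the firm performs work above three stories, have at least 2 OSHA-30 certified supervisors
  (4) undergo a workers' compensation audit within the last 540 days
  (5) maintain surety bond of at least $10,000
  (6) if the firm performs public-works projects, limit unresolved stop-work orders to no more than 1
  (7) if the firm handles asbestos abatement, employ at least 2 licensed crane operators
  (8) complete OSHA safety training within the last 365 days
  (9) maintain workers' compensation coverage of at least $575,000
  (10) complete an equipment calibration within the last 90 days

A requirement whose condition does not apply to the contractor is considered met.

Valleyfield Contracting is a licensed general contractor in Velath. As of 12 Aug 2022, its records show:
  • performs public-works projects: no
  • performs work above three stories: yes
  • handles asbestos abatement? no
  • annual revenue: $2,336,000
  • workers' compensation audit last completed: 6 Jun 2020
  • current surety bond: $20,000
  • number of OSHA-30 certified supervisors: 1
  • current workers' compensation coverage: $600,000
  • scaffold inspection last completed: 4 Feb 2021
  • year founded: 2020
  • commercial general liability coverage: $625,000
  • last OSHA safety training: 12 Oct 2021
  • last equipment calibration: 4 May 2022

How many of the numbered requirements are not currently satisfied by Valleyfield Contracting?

4

1. scaffold inspection 554 days ago vs limit 540 → not met
2. commercial general liability coverage $625,000 ≥ $475,000 → met
3. condition 'performs work above three stories' holds; OSHA-30 certified supervisors 1 < 2 → not met
4. workers' compensation audit 797 days ago vs limit 540 → not met
5. surety bond $20,000 ≥ $10,000 → met
6. condition 'performs public-works projects' does not hold → requirement n/a → met
7. condition 'handles asbestos abatement' does not hold → requirement n/a → met
8. OSHA safety training 304 days ago vs limit 365 → met
9. workers' compensation coverage $600,000 ≥ $575,000 → met
10. equipment calibration 100 days ago vs limit 90 → not met
Not met: 4 of 10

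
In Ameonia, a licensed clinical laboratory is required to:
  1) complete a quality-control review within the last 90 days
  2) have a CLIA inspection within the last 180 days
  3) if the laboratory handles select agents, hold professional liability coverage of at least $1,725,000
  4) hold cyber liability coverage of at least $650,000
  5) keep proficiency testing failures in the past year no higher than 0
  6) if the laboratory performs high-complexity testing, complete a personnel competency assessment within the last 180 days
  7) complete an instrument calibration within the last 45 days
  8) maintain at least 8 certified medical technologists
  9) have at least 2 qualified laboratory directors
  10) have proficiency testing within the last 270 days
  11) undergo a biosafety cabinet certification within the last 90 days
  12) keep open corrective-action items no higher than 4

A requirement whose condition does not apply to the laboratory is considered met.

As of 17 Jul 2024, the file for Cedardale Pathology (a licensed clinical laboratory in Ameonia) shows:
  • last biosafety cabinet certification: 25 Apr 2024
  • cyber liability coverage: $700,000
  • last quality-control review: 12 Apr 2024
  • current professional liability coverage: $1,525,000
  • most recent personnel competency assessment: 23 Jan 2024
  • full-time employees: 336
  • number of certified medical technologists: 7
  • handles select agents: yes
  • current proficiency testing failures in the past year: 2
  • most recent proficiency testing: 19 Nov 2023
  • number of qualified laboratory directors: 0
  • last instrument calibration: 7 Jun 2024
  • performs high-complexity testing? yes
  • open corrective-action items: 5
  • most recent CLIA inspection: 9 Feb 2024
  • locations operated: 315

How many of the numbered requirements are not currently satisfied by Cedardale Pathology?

6

1. quality-control review 96 days ago vs limit 90 → not met
2. CLIA inspection 159 days ago vs limit 180 → met
3. condition 'handles select agents' holds; professional liability coverage $1,525,000 < $1,725,000 → not met
4. cyber liability coverage $700,000 ≥ $650,000 → met
5. proficiency testing failures in the past year 2 > 0 → not met
6. condition 'performs high-complexity testing' holds; personnel competency assessment 176 days ago vs limit 180 → met
7. instrument calibration 40 days ago vs limit 45 → met
8. certified medical technologists 7 < 8 → not met
9. qualified laboratory directors 0 < 2 → not met
10. proficiency testing 241 days ago vs limit 270 → met
11. biosafety cabinet certification 83 days ago vs limit 90 → met
12. open corrective-action items 5 > 4 → not met
Not met: 6 of 12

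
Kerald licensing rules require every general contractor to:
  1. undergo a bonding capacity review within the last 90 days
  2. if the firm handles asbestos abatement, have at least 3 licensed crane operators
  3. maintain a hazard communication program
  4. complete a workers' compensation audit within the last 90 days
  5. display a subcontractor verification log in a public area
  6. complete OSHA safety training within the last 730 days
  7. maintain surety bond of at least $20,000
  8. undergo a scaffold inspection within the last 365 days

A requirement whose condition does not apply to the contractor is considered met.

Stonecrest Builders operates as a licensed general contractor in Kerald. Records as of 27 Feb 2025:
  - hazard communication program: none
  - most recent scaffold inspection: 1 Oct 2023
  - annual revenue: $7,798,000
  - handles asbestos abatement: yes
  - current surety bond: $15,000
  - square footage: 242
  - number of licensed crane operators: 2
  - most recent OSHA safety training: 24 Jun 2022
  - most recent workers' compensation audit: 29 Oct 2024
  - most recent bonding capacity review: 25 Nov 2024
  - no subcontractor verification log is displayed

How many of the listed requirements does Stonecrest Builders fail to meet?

1. bonding capacity review 94 days ago vs limit 90 → not met
2. condition 'handles asbestos abatement' holds; licensed crane operators 2 < 3 → not met
3. hazard communication program absent → not met
4. workers' compensation audit 121 days ago vs limit 90 → not met
5. subcontractor verification log absent → not met
6. OSHA safety training 979 days ago vs limit 730 → not met
7. surety bond $15,000 < $20,000 → not met
8. scaffold inspection 515 days ago vs limit 365 → not met
Not met: 8 of 8

8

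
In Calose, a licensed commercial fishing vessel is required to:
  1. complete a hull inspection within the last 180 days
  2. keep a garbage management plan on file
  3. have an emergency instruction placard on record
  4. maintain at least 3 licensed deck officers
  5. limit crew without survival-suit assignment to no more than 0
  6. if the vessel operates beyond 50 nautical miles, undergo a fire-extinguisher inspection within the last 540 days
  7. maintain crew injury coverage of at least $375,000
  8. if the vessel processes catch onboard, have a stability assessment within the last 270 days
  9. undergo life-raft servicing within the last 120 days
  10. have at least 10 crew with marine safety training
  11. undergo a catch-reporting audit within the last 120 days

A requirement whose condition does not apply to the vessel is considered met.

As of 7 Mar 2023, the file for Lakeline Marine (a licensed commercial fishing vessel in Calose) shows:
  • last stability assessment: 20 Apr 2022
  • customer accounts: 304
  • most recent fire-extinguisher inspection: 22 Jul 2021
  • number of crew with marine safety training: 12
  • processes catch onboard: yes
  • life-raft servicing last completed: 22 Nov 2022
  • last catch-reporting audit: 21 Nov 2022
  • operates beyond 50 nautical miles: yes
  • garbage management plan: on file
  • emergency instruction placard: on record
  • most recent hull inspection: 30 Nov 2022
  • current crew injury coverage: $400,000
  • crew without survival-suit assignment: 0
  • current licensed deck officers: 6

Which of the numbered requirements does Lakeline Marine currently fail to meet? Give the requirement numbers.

1. hull inspection 97 days ago vs limit 180 → met
2. garbage management plan present → met
3. emergency instruction placard present → met
4. licensed deck officers 6 ≥ 3 → met
5. crew without survival-suit assignment 0 ≤ 0 → met
6. condition 'operates beyond 50 nautical miles' holds; fire-extinguisher inspection 593 days ago vs limit 540 → not met
7. crew injury coverage $400,000 ≥ $375,000 → met
8. condition 'processes catch onboard' holds; stability assessment 321 days ago vs limit 270 → not met
9. life-raft servicing 105 days ago vs limit 120 → met
10. crew with marine safety training 12 ≥ 10 → met
11. catch-reporting audit 106 days ago vs limit 120 → met
Not met: 6, 8

6, 8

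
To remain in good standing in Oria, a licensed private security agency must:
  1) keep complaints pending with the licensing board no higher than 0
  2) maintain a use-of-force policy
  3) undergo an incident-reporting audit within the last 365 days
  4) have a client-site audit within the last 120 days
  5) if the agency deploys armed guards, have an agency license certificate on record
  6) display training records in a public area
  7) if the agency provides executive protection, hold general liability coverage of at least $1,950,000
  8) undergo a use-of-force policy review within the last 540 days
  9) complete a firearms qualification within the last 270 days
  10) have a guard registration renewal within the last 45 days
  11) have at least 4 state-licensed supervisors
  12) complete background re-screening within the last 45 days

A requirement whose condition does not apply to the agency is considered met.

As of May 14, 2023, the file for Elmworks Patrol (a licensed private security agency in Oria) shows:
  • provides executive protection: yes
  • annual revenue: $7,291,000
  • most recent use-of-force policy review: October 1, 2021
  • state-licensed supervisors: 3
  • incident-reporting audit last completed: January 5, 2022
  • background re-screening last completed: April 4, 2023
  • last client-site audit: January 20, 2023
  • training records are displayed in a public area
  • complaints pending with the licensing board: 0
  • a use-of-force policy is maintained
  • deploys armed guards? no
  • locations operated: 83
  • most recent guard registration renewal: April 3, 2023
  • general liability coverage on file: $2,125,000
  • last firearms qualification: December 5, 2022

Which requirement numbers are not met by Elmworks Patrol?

1. complaints pending with the licensing board 0 ≤ 0 → met
2. use-of-force policy present → met
3. incident-reporting audit 494 days ago vs limit 365 → not met
4. client-site audit 114 days ago vs limit 120 → met
5. condition 'deploys armed guards' does not hold → requirement n/a → met
6. training records present → met
7. condition 'provides executive protection' holds; general liability coverage $2,125,000 ≥ $1,950,000 → met
8. use-of-force policy review 590 days ago vs limit 540 → not met
9. firearms qualification 160 days ago vs limit 270 → met
10. guard registration renewal 41 days ago vs limit 45 → met
11. state-licensed supervisors 3 < 4 → not met
12. background re-screening 40 days ago vs limit 45 → met
Not met: 3, 8, 11

3, 8, 11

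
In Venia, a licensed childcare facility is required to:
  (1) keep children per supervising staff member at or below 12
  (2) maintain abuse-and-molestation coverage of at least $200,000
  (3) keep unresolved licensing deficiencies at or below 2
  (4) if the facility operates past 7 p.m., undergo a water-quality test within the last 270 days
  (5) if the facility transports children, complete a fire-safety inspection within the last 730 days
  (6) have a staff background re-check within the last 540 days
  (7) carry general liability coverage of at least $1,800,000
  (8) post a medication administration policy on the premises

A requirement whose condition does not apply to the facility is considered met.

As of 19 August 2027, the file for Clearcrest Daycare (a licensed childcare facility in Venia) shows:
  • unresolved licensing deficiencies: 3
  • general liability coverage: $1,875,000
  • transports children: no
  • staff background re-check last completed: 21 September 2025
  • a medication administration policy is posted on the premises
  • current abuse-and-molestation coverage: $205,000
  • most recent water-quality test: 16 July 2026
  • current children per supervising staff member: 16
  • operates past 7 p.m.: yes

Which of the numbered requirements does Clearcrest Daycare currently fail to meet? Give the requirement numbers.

1, 3, 4, 6

1. children per supervising staff member 16 > 12 → not met
2. abuse-and-molestation coverage $205,000 ≥ $200,000 → met
3. unresolved licensing deficiencies 3 > 2 → not met
4. condition 'operates past 7 p.m.' holds; water-quality test 399 days ago vs limit 270 → not met
5. condition 'transports children' does not hold → requirement n/a → met
6. staff background re-check 697 days ago vs limit 540 → not met
7. general liability coverage $1,875,000 ≥ $1,800,000 → met
8. medication administration policy present → met
Not met: 1, 3, 4, 6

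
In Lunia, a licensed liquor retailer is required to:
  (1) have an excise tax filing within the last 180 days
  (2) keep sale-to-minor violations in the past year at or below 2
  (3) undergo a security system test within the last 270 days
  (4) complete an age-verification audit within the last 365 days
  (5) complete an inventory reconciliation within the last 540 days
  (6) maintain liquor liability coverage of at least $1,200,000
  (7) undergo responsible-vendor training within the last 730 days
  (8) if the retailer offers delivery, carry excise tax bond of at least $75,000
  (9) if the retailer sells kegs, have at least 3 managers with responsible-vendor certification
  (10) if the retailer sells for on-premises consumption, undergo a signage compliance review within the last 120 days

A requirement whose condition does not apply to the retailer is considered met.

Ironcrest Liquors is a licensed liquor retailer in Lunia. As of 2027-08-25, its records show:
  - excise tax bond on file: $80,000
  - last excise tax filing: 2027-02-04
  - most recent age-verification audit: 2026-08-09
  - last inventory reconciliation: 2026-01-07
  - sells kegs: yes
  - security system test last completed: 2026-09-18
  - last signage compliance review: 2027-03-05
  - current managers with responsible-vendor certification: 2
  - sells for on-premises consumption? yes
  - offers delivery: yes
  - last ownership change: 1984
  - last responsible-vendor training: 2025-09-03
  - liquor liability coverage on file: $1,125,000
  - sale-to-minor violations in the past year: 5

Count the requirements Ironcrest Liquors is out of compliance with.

1. excise tax filing 202 days ago vs limit 180 → not met
2. sale-to-minor violations in the past year 5 > 2 → not met
3. security system test 341 days ago vs limit 270 → not met
4. age-verification audit 381 days ago vs limit 365 → not met
5. inventory reconciliation 595 days ago vs limit 540 → not met
6. liquor liability coverage $1,125,000 < $1,200,000 → not met
7. responsible-vendor training 721 days ago vs limit 730 → met
8. condition 'offers delivery' holds; excise tax bond $80,000 ≥ $75,000 → met
9. condition 'sells kegs' holds; managers with responsible-vendor certification 2 < 3 → not met
10. condition 'sells for on-premises consumption' holds; signage compliance review 173 days ago vs limit 120 → not met
Not met: 8 of 10

8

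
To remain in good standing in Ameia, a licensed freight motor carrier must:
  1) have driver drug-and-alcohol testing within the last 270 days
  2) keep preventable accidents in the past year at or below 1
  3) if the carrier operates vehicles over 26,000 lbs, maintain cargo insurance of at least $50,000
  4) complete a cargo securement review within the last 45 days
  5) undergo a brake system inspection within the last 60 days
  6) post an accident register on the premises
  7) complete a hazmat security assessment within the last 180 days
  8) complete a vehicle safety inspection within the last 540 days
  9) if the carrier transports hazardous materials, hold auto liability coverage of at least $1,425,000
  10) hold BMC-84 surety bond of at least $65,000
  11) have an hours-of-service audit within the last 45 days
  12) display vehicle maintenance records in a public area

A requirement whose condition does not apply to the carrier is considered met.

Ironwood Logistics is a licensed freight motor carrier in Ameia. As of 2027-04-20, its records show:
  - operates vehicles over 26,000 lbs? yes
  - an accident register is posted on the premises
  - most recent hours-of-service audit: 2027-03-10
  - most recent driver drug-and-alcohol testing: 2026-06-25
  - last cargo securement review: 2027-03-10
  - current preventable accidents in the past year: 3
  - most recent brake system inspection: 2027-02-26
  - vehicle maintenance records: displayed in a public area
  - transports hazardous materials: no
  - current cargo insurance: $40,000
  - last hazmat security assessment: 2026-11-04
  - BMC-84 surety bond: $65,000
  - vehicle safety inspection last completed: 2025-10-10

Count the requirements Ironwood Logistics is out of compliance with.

4

1. driver drug-and-alcohol testing 299 days ago vs limit 270 → not met
2. preventable accidents in the past year 3 > 1 → not met
3. condition 'operates vehicles over 26,000 lbs' holds; cargo insurance $40,000 < $50,000 → not met
4. cargo securement review 41 days ago vs limit 45 → met
5. brake system inspection 53 days ago vs limit 60 → met
6. accident register present → met
7. hazmat security assessment 167 days ago vs limit 180 → met
8. vehicle safety inspection 557 days ago vs limit 540 → not met
9. condition 'transports hazardous materials' does not hold → requirement n/a → met
10. BMC-84 surety bond $65,000 ≥ $65,000 → met
11. hours-of-service audit 41 days ago vs limit 45 → met
12. vehicle maintenance records present → met
Not met: 4 of 12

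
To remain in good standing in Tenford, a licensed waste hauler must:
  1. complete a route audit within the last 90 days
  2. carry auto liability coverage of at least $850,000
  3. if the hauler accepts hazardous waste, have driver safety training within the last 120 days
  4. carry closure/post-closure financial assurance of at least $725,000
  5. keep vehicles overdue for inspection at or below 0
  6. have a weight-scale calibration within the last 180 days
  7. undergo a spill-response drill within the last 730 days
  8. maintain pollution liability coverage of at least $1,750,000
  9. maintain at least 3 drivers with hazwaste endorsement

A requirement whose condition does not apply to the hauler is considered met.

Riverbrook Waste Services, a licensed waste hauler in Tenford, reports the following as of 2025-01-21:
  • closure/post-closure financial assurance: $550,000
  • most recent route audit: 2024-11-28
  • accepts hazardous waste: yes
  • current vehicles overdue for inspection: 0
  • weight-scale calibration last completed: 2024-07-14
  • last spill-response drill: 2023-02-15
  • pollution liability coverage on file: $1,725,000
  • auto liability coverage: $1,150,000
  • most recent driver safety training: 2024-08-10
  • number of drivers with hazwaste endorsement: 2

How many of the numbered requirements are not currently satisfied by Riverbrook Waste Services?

1. route audit 54 days ago vs limit 90 → met
2. auto liability coverage $1,150,000 ≥ $850,000 → met
3. condition 'accepts hazardous waste' holds; driver safety training 164 days ago vs limit 120 → not met
4. closure/post-closure financial assurance $550,000 < $725,000 → not met
5. vehicles overdue for inspection 0 ≤ 0 → met
6. weight-scale calibration 191 days ago vs limit 180 → not met
7. spill-response drill 706 days ago vs limit 730 → met
8. pollution liability coverage $1,725,000 < $1,750,000 → not met
9. drivers with hazwaste endorsement 2 < 3 → not met
Not met: 5 of 9

5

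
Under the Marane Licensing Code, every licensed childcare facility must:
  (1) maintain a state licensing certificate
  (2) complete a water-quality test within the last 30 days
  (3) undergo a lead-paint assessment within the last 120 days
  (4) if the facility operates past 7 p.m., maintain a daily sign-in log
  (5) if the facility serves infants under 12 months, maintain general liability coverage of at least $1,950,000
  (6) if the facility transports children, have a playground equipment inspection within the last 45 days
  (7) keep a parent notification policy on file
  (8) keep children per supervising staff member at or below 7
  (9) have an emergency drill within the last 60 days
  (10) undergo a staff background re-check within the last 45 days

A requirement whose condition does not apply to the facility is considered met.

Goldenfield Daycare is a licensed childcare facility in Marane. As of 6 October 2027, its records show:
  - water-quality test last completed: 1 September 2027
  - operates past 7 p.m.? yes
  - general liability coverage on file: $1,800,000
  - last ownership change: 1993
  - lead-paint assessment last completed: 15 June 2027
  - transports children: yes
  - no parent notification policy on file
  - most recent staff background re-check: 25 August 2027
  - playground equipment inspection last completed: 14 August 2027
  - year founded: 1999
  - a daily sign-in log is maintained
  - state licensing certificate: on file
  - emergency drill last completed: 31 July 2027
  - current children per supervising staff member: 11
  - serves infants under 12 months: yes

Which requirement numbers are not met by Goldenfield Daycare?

1. state licensing certificate present → met
2. water-quality test 35 days ago vs limit 30 → not met
3. lead-paint assessment 113 days ago vs limit 120 → met
4. condition 'operates past 7 p.m.' holds; daily sign-in log present → met
5. condition 'serves infants under 12 months' holds; general liability coverage $1,800,000 < $1,950,000 → not met
6. condition 'transports children' holds; playground equipment inspection 53 days ago vs limit 45 → not met
7. parent notification policy absent → not met
8. children per supervising staff member 11 > 7 → not met
9. emergency drill 67 days ago vs limit 60 → not met
10. staff background re-check 42 days ago vs limit 45 → met
Not met: 2, 5, 6, 7, 8, 9

2, 5, 6, 7, 8, 9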